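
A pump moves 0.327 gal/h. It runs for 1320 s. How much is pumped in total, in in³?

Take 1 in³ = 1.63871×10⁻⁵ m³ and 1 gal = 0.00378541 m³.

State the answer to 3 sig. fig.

27.7 in³

0.327 gal/h → 3.43841×10⁻⁷ m³/s
V = Q × t = 3.43841×10⁻⁷ × 1320 = 4.5387×10⁻⁴ m³
In in³: 4.5387×10⁻⁴ / 1.63871×10⁻⁵ = 27.6968 in³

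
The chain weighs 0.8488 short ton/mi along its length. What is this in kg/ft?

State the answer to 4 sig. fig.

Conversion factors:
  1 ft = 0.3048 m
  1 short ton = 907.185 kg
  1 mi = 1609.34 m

0.1458 kg/ft

0.8488 short ton/mi × 907.185 kg/short ton ÷ 1609.34 m/mi = 0.478469 kg/m
0.478469 kg/m × 0.3048 m/ft = 0.145837 kg/ft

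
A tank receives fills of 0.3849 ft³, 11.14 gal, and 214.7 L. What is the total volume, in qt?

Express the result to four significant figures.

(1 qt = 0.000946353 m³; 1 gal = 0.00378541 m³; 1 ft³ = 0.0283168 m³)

282.9 qt

0.3849 ft³ × 0.0283168 = 0.0108991 m³
11.14 gal × 0.00378541 = 0.0421695 m³
214.7 L × 0.001 = 0.2147 m³
Sum: 0.0108991 + 0.0421695 + 0.2147 = 0.267769 m³
In qt: 0.267769 / 0.000946353 = 282.948 qt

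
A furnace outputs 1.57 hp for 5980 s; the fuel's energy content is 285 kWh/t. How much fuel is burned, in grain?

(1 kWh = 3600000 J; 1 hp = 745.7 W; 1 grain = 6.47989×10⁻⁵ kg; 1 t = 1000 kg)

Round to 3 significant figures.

1.05×10⁵ grain

1.57 hp → 1170.75 W
E = P × t = 1170.75 × 5980 = 7.00108×10⁶ J
285 kWh/t → 1.026×10⁶ J/kg
m = E / e_s = 7.00108×10⁶ / 1.026×10⁶ = 6.82366 kg
In grain: 6.82366 / 6.47989×10⁻⁵ = 105305 grain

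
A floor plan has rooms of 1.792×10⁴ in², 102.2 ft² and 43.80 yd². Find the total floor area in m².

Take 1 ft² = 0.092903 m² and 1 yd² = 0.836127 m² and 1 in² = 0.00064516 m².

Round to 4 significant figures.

1.792×10⁴ in² × 0.00064516 = 11.5613 m²
102.2 ft² × 0.092903 = 9.49469 m²
43.80 yd² × 0.836127 = 36.6224 m²
Combined: 11.5613 + 9.49469 + 36.6224 = 57.6784 m²

57.68 m²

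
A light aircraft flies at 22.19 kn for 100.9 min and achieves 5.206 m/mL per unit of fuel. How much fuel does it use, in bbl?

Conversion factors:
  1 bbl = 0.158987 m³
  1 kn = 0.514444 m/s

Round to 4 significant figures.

0.08350 bbl

22.19 kn → 11.4155 m/s
100.9 min → 6054 s
d = v × t = 11.4155 × 6054 = 69109.4 m
5.206 m/mL → 5.206×10⁶ m/m³
V = d / (distance per unit fuel) = 69109.4 / 5.206×10⁶ = 0.013275 m³
In bbl: 0.013275 / 0.158987 = 0.0834974 bbl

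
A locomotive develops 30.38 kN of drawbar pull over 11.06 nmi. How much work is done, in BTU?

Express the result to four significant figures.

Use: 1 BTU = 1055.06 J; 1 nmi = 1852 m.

5.898×10⁵ BTU

30.38 kN × 1000 → 30380 N
11.06 nmi × 1852 → 20483.1 m
W = F × d = 30380 N × 20483.1 m = 6.22277×10⁸ J
6.22277×10⁸ J ÷ (1055.06 J/BTU) = 589802 BTU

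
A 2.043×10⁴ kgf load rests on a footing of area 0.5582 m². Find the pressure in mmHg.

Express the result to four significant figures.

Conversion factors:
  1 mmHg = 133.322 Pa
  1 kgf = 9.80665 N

2692 mmHg

2.043×10⁴ kgf × 9.80665 → 200350 N
P = F / A = 200350 N / 0.5582 m² = 358922 Pa
358922 Pa ÷ (133.322 Pa/mmHg) = 2692.14 mmHg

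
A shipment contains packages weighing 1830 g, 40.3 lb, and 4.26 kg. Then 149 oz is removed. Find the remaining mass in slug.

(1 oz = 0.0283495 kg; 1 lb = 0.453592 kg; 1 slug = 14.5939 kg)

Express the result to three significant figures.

1830 g × 0.001 = 1.83 kg
40.3 lb × 0.453592 = 18.2798 kg
4.26 kg (already kg)
149 oz × 0.0283495 = 4.22408 kg
Result: 1.83 + 18.2798 + 4.26 − 4.22408 = 20.1457 kg
In slug: 20.1457 / 14.5939 = 1.38042 slug

1.38 slug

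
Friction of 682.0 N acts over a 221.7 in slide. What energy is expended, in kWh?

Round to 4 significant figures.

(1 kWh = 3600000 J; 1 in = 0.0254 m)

221.7 in × 0.0254 = 5.63118 m
W = F × d = 682 N × 5.63118 m = 3840.46 J
3840.46 J ÷ (3600000 J/kWh) = 0.00106679 kWh

0.001067 kWh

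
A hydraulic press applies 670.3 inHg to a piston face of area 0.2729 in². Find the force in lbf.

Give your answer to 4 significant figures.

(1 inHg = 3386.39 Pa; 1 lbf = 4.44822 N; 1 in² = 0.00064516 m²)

89.84 lbf

670.3 inHg × 3386.39 → 2.2699×10⁶ Pa
0.2729 in² × 0.00064516 → 1.76064×10⁻⁴ m²
F = P × A = 2.2699×10⁶ Pa × 1.76064×10⁻⁴ m² = 399.648 N
399.648 N ÷ (4.44822 N/lbf) = 89.8445 lbf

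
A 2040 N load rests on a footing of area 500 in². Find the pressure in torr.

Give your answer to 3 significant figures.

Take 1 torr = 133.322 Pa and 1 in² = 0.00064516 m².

500 in² × 0.00064516 = 0.32258 m²
P = F / A = 2040 N / 0.32258 m² = 6324.01 Pa
6324.01 Pa ÷ (133.322 Pa/torr) = 47.4341 torr

47.4 torr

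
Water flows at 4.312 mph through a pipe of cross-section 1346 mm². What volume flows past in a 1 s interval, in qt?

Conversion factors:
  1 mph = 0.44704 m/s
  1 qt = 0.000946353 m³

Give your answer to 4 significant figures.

4.312 mph × 0.44704 → 1.92764 m/s
1346 mm² × 10⁻⁶ → 0.001346 m²
V = v × A × t = 1.92764 m/s × 0.001346 m² × 1 s = 0.0025946 m³
0.0025946 m³ ÷ (0.000946353 m³/qt) = 2.74168 qt

2.742 qt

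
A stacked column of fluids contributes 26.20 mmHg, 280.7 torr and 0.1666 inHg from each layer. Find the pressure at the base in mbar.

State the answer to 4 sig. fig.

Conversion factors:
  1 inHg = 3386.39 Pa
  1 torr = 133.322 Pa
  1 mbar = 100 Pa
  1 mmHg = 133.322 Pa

414.8 mbar

26.20 mmHg × 133.322 → 3493.04 Pa
280.7 torr × 133.322 → 37423.5 Pa
0.1666 inHg × 3386.39 → 564.173 Pa
Combined: 3493.04 + 37423.5 + 564.173 = 41480.7 Pa
In mbar: 41480.7 / 100 = 414.807 mbar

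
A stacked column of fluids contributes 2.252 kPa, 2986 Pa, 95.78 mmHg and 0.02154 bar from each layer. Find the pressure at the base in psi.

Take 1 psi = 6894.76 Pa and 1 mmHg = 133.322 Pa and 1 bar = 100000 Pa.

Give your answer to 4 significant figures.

2.924 psi

2.252 kPa × 1000 = 2252 Pa
2986 Pa (already Pa)
95.78 mmHg × 133.322 = 12769.6 Pa
0.02154 bar × 100000 = 2154 Pa
Total: 2252 + 2986 + 12769.6 + 2154 = 20161.6 Pa
In psi: 20161.6 / 6894.76 = 2.92419 psi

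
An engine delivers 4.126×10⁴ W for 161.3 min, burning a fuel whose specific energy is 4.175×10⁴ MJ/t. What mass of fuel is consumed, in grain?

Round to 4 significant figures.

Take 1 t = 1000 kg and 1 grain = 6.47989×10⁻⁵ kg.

161.3 min → 9678 s
E = P × t = 41260 × 9678 = 3.99314×10⁸ J
4.175×10⁴ MJ/t → 4.175×10⁷ J/kg
m = E / e_s = 3.99314×10⁸ / 4.175×10⁷ = 9.56441 kg
In grain: 9.56441 / 6.47989×10⁻⁵ = 147601 grain

1.476×10⁵ grain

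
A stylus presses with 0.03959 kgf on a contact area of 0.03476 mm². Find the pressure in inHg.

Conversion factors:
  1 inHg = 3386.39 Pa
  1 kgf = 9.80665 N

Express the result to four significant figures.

3298 inHg

0.03959 kgf × 9.80665 = 0.388245 N
0.03476 mm² × 10⁻⁶ = 3.476×10⁻⁸ m²
P = F / A = 0.388245 N / 3.476×10⁻⁸ m² = 1.11693×10⁷ Pa
1.11693×10⁷ Pa ÷ (3386.39 Pa/inHg) = 3298.29 inHg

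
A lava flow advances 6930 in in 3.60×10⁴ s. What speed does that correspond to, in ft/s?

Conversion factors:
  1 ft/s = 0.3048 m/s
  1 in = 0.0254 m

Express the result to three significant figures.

6930 in × 0.0254 → 176.022 m
v = d / t = 176.022 m / 36000 s = 0.0048895 m/s
0.0048895 m/s ÷ (0.3048 m/s/ft/s) = 0.0160417 ft/s

0.0160 ft/s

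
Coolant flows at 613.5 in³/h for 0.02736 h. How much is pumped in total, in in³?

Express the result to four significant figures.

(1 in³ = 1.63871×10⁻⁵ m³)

16.79 in³

613.5 in³/h → 2.79263×10⁻⁶ m³/s
0.02736 h → 98.496 s
V = Q × t = 2.79263×10⁻⁶ × 98.496 = 2.75063×10⁻⁴ m³
In in³: 2.75063×10⁻⁴ / 1.63871×10⁻⁵ = 16.7853 in³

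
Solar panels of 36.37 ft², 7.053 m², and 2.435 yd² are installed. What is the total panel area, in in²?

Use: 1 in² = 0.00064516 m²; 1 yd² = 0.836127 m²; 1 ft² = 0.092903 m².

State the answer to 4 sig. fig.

1.933×10⁴ in²

36.37 ft² × 0.092903 = 3.37888 m²
7.053 m² (already m²)
2.435 yd² × 0.836127 = 2.03597 m²
Sum: 3.37888 + 7.053 + 2.03597 = 12.4678 m²
In in²: 12.4678 / 0.00064516 = 19325.1 in²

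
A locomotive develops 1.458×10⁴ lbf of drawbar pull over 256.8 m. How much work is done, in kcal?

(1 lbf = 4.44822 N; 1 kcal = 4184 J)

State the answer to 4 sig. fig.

3981 kcal

1.458×10⁴ lbf × 4.44822 → 64855 N
W = F × d = 64855 N × 256.8 m = 1.66548×10⁷ J
1.66548×10⁷ J ÷ (4184 J/kcal) = 3980.59 kcal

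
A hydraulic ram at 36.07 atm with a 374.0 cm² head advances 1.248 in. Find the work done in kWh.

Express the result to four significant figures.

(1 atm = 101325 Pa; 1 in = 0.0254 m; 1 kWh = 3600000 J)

0.001204 kWh

36.07 atm → 3.65479×10⁶ Pa
374.0 cm² → 0.0374 m²
F = P × A = 3.65479×10⁶ × 0.0374 = 136689 N
1.248 in → 0.0316992 m
W = F × d = 136689 × 0.0316992 = 4332.93 J
In kWh: 4332.93 / 3600000 = 0.00120359 kWh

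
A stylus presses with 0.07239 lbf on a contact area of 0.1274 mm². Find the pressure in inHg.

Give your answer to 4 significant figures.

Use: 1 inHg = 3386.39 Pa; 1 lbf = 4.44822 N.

746.4 inHg

0.07239 lbf × 4.44822 → 0.322007 N
0.1274 mm² × 10⁻⁶ → 1.274×10⁻⁷ m²
P = F / A = 0.322007 N / 1.274×10⁻⁷ m² = 2.52753×10⁶ Pa
2.52753×10⁶ Pa ÷ (3386.39 Pa/inHg) = 746.379 inHg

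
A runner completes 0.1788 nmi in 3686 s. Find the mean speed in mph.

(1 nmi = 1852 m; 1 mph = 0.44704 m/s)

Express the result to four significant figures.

0.1788 nmi × 1852 = 331.138 m
v = d / t = 331.138 m / 3686 s = 0.0898367 m/s
0.0898367 m/s ÷ (0.44704 m/s/mph) = 0.200959 mph

0.2010 mph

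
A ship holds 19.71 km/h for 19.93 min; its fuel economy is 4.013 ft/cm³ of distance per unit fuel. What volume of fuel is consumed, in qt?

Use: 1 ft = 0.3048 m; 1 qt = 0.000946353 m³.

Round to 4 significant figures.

19.71 km/h → 5.475 m/s
19.93 min → 1195.8 s
d = v × t = 5.475 × 1195.8 = 6547 m
4.013 ft/cm³ → 1.22316×10⁶ m/m³
V = d / (distance per unit fuel) = 6547 / 1.22316×10⁶ = 0.00535253 m³
In qt: 0.00535253 / 0.000946353 = 5.65596 qt

5.656 qt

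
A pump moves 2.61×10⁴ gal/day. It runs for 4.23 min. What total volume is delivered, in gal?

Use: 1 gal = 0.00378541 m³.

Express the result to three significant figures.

2.61×10⁴ gal/day → 0.00114351 m³/s
4.23 min → 253.8 s
V = Q × t = 0.00114351 × 253.8 = 0.290223 m³
In gal: 0.290223 / 0.00378541 = 76.6688 gal

76.7 gal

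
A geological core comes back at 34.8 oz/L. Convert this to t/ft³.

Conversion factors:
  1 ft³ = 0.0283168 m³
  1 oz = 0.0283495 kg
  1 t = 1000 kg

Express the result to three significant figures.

0.0279 t/ft³

34.8 oz/L × 0.0283495 kg/oz ÷ 0.001 m³/L = 986.563 kg/m³
986.563 kg/m³ ÷ 1000 kg/t × 0.0283168 m³/ft³ = 0.0279363 t/ft³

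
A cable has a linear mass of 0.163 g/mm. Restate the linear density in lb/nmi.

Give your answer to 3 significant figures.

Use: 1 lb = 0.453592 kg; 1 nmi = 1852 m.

666 lb/nmi

0.163 g/mm × 0.001 kg/g ÷ 0.001 m/mm = 0.163 kg/m
0.163 kg/m ÷ 0.453592 kg/lb × 1852 m/nmi = 665.523 lb/nmi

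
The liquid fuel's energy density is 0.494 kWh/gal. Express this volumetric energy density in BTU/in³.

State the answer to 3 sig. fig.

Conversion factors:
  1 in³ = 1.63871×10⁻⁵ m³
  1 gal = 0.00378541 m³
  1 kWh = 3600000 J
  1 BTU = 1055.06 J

0.494 kWh/gal × 3600000 J/kWh ÷ 0.00378541 m³/gal = 4.69804×10⁸ J/m³
4.69804×10⁸ J/m³ ÷ 1055.06 J/BTU × 1.63871×10⁻⁵ m³/in³ = 7.29695 BTU/in³

7.30 BTU/in³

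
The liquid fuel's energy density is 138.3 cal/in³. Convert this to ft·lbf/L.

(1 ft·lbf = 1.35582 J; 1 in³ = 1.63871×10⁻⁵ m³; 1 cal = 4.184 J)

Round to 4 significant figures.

138.3 cal/in³ × 4.184 J/cal ÷ 1.63871×10⁻⁵ m³/in³ = 3.53111×10⁷ J/m³
3.53111×10⁷ J/m³ ÷ 1.35582 J/ft·lbf × 0.001 m³/L = 26044.1 ft·lbf/L

2.604×10⁴ ft·lbf/L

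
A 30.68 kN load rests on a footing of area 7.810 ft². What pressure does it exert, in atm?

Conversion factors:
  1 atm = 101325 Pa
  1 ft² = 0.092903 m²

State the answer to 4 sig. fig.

30.68 kN × 1000 → 30680 N
7.810 ft² × 0.092903 → 0.725572 m²
P = F / A = 30680 N / 0.725572 m² = 42283.9 Pa
42283.9 Pa ÷ (101325 Pa/atm) = 0.41731 atm

0.4173 atm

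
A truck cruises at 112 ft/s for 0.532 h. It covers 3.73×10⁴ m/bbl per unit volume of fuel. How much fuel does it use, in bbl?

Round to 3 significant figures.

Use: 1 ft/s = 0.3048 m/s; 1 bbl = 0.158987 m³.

1.75 bbl

112 ft/s → 34.1376 m/s
0.532 h → 1915.2 s
d = v × t = 34.1376 × 1915.2 = 65380.3 m
3.73×10⁴ m/bbl → 234610 m/m³
V = d / (distance per unit fuel) = 65380.3 / 234610 = 0.278677 m³
In bbl: 0.278677 / 0.158987 = 1.75283 bbl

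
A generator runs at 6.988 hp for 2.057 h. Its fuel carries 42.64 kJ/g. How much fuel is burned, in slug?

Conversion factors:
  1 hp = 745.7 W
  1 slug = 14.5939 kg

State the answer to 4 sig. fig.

0.06201 slug

6.988 hp → 5210.95 W
2.057 h → 7405.2 s
E = P × t = 5210.95 × 7405.2 = 3.85881×10⁷ J
42.64 kJ/g → 4.264×10⁷ J/kg
m = E / e_s = 3.85881×10⁷ / 4.264×10⁷ = 0.904974 kg
In slug: 0.904974 / 14.5939 = 0.0620104 slug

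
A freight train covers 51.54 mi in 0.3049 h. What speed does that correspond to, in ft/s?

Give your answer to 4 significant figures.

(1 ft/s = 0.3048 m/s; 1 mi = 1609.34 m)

247.9 ft/s

51.54 mi × 1609.34 → 82945.4 m
0.3049 h × 3600 → 1097.64 s
v = d / t = 82945.4 m / 1097.64 s = 75.567 m/s
75.567 m/s ÷ (0.3048 m/s/ft/s) = 247.923 ft/s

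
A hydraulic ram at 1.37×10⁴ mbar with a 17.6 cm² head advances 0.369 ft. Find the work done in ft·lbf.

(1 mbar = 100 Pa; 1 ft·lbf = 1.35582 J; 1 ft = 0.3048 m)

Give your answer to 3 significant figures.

200 ft·lbf

1.37×10⁴ mbar → 1.37×10⁶ Pa
17.6 cm² → 0.00176 m²
F = P × A = 1.37×10⁶ × 0.00176 = 2411.2 N
0.369 ft → 0.112471 m
W = F × d = 2411.2 × 0.112471 = 271.19 J
In ft·lbf: 271.19 / 1.35582 = 200.019 ft·lbf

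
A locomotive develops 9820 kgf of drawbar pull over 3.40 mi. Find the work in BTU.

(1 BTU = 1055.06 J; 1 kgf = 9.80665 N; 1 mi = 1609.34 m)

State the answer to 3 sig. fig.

4.99×10⁵ BTU

9820 kgf × 9.80665 → 96301.3 N
3.40 mi × 1609.34 → 5471.76 m
W = F × d = 96301.3 N × 5471.76 m = 5.26938×10⁸ J
5.26938×10⁸ J ÷ (1055.06 J/BTU) = 499439 BTU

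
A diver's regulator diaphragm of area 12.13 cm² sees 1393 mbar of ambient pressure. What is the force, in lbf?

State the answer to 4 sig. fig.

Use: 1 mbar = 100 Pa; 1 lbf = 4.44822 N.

1393 mbar × 100 = 139300 Pa
12.13 cm² × 0.0001 = 0.001213 m²
F = P × A = 139300 Pa × 0.001213 m² = 168.971 N
168.971 N ÷ (4.44822 N/lbf) = 37.9862 lbf

37.99 lbf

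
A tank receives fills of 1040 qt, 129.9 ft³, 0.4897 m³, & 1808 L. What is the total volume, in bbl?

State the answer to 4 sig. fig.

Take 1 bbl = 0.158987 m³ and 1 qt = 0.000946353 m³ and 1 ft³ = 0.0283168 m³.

43.78 bbl

1040 qt × 0.000946353 = 0.984207 m³
129.9 ft³ × 0.0283168 = 3.67835 m³
0.4897 m³ (already m³)
1808 L × 0.001 = 1.808 m³
Total: 0.984207 + 3.67835 + 0.4897 + 1.808 = 6.96026 m³
In bbl: 6.96026 / 0.158987 = 43.7788 bbl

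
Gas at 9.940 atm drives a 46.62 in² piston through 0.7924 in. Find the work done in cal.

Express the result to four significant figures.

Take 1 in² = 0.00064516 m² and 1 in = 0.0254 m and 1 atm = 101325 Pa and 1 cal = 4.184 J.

9.940 atm → 1.00717×10⁶ Pa
46.62 in² → 0.0300774 m²
F = P × A = 1.00717×10⁶ × 0.0300774 = 30293.1 N
0.7924 in → 0.020127 m
W = F × d = 30293.1 × 0.020127 = 609.709 J
In cal: 609.709 / 4.184 = 145.724 cal

145.7 cal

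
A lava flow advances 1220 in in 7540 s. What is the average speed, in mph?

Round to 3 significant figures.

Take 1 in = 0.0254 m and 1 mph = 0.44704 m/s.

0.00919 mph

1220 in × 0.0254 = 30.988 m
v = d / t = 30.988 m / 7540 s = 0.00410981 m/s
0.00410981 m/s ÷ (0.44704 m/s/mph) = 0.00919338 mph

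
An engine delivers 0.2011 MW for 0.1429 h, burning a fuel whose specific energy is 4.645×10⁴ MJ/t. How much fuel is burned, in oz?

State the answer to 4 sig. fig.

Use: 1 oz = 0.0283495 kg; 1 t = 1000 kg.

78.56 oz

0.2011 MW → 201100 W
0.1429 h → 514.44 s
E = P × t = 201100 × 514.44 = 1.03454×10⁸ J
4.645×10⁴ MJ/t → 4.645×10⁷ J/kg
m = E / e_s = 1.03454×10⁸ / 4.645×10⁷ = 2.22721 kg
In oz: 2.22721 / 0.0283495 = 78.5626 oz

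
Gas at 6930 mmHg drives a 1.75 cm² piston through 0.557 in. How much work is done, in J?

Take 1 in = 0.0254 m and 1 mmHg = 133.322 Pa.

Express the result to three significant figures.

2.29 J

6930 mmHg → 923921 Pa
1.75 cm² → 1.75×10⁻⁴ m²
F = P × A = 923921 × 1.75×10⁻⁴ = 161.686 N
0.557 in → 0.0141478 m
W = F × d = 161.686 × 0.0141478 = 2.2875 J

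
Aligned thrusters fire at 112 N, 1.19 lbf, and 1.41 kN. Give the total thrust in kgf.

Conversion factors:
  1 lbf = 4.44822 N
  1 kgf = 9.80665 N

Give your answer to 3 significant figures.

156 kgf

112 N (already N)
1.19 lbf × 4.44822 = 5.29338 N
1.41 kN × 1000 = 1410 N
Total: 112 + 5.29338 + 1410 = 1527.29 N
In kgf: 1527.29 / 9.80665 = 155.74 kgf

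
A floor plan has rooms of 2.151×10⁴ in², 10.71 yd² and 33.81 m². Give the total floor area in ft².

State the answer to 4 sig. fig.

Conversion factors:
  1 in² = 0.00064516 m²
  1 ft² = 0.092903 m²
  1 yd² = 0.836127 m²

2.151×10⁴ in² × 0.00064516 = 13.8774 m²
10.71 yd² × 0.836127 = 8.95492 m²
33.81 m² (already m²)
Total: 13.8774 + 8.95492 + 33.81 = 56.6423 m²
In ft²: 56.6423 / 0.092903 = 609.693 ft²

609.7 ft²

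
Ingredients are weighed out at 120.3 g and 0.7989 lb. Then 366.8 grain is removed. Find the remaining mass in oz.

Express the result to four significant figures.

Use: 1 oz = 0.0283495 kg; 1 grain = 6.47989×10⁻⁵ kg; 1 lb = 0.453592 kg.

16.19 oz

120.3 g × 0.001 = 0.1203 kg
0.7989 lb × 0.453592 = 0.362375 kg
366.8 grain × 6.47989×10⁻⁵ = 0.0237682 kg
Result: 0.1203 + 0.362375 − 0.0237682 = 0.458907 kg
In oz: 0.458907 / 0.0283495 = 16.1875 oz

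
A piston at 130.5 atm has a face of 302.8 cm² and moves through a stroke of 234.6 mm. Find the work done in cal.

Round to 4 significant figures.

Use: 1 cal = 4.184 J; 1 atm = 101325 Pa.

2.245×10⁴ cal

130.5 atm → 1.32229×10⁷ Pa
302.8 cm² → 0.03028 m²
F = P × A = 1.32229×10⁷ × 0.03028 = 400389 N
234.6 mm → 0.2346 m
W = F × d = 400389 × 0.2346 = 93931.3 J
In cal: 93931.3 / 4.184 = 22450.1 cal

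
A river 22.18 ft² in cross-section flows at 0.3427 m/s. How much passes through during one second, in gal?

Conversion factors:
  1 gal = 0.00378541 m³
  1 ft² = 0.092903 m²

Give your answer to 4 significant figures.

186.5 gal

22.18 ft² × 0.092903 = 2.06059 m²
V = v × A × t = 0.3427 m/s × 2.06059 m² × 1 s = 0.706164 m³
0.706164 m³ ÷ (0.00378541 m³/gal) = 186.549 gal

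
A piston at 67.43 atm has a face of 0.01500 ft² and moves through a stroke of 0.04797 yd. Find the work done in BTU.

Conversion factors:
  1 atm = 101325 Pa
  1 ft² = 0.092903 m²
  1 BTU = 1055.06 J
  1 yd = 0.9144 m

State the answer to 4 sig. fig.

67.43 atm → 6.83234×10⁶ Pa
0.01500 ft² → 0.00139354 m²
F = P × A = 6.83234×10⁶ × 0.00139354 = 9521.14 N
0.04797 yd → 0.0438638 m
W = F × d = 9521.14 × 0.0438638 = 417.633 J
In BTU: 417.633 / 1055.06 = 0.395838 BTU

0.3958 BTU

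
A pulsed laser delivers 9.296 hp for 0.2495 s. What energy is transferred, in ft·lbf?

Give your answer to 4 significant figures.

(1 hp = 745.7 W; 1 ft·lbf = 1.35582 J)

1276 ft·lbf

9.296 hp × 745.7 = 6932.03 W
E = P × t = 6932.03 W × 0.2495 s = 1729.54 J
1729.54 J ÷ (1.35582 J/ft·lbf) = 1275.64 ft·lbf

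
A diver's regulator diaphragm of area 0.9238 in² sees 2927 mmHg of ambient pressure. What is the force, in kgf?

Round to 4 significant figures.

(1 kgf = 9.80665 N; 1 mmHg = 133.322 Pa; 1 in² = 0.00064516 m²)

2927 mmHg × 133.322 = 390233 Pa
0.9238 in² × 0.00064516 = 5.95999×10⁻⁴ m²
F = P × A = 390233 Pa × 5.95999×10⁻⁴ m² = 232.578 N
232.578 N ÷ (9.80665 N/kgf) = 23.7164 kgf

23.72 kgf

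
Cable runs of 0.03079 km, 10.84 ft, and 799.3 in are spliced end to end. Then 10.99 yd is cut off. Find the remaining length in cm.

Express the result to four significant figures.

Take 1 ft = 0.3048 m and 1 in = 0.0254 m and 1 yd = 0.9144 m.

4435 cm

0.03079 km × 1000 → 30.79 m
10.84 ft × 0.3048 → 3.30403 m
799.3 in × 0.0254 → 20.3022 m
10.99 yd × 0.9144 → 10.0493 m
Net: 30.79 + 3.30403 + 20.3022 − 10.0493 = 44.3469 m
In cm: 44.3469 / 0.01 = 4434.69 cm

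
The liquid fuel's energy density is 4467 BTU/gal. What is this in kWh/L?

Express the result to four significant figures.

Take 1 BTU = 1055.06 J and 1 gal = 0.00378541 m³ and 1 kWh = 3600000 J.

0.3458 kWh/L

4467 BTU/gal × 1055.06 J/BTU ÷ 0.00378541 m³/gal = 1.24503×10⁹ J/m³
1.24503×10⁹ J/m³ ÷ 3600000 J/kWh × 0.001 m³/L = 0.345842 kWh/L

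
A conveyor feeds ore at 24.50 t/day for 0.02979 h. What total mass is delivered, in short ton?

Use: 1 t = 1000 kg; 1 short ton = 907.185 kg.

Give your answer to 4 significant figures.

0.03352 short ton

24.50 t/day → 0.283565 kg/s
0.02979 h → 107.244 s
m = ṁ × t = 0.283565 × 107.244 = 30.4106 kg
In short ton: 30.4106 / 907.185 = 0.0335219 short ton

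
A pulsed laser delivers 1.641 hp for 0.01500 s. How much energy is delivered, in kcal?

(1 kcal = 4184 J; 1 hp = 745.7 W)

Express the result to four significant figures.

1.641 hp × 745.7 → 1223.69 W
E = P × t = 1223.69 W × 0.015 s = 18.3554 J
18.3554 J ÷ (4184 J/kcal) = 0.00438705 kcal

0.004387 kcal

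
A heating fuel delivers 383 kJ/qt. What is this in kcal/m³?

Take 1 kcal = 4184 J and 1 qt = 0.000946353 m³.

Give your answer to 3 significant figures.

383 kJ/qt × 1000 J/kJ ÷ 0.000946353 m³/qt = 4.04712×10⁸ J/m³
4.04712×10⁸ J/m³ ÷ 4184 J/kcal = 96728.5 kcal/m³

9.67×10⁴ kcal/m³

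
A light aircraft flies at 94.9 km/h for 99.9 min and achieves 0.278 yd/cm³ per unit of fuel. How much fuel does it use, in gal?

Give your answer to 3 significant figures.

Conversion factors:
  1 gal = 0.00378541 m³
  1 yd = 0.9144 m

164 gal

94.9 km/h → 26.3611 m/s
99.9 min → 5994 s
d = v × t = 26.3611 × 5994 = 158008 m
0.278 yd/cm³ → 254203 m/m³
V = d / (distance per unit fuel) = 158008 / 254203 = 0.621582 m³
In gal: 0.621582 / 0.00378541 = 164.205 gal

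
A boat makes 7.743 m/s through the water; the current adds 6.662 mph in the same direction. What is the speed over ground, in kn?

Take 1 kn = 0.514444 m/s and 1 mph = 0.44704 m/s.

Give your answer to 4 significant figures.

20.84 kn

7.743 m/s (already m/s)
6.662 mph × 0.44704 → 2.97818 m/s
Sum: 7.743 + 2.97818 = 10.7212 m/s
In kn: 10.7212 / 0.514444 = 20.8404 kn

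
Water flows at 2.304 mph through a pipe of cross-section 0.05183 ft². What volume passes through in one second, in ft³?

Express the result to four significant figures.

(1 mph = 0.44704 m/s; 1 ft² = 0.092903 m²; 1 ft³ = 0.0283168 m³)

0.1751 ft³

2.304 mph × 0.44704 → 1.02998 m/s
0.05183 ft² × 0.092903 → 0.00481516 m²
V = v × A × t = 1.02998 m/s × 0.00481516 m² × 1 s = 0.00495952 m³
0.00495952 m³ ÷ (0.0283168 m³/ft³) = 0.175144 ft³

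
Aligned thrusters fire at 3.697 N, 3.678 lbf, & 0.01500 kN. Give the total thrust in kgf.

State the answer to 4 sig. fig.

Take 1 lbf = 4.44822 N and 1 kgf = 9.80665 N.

3.575 kgf

3.697 N (already N)
3.678 lbf × 4.44822 = 16.3606 N
0.01500 kN × 1000 = 15 N
Combined: 3.697 + 16.3606 + 15 = 35.0576 N
In kgf: 35.0576 / 9.80665 = 3.57488 kgf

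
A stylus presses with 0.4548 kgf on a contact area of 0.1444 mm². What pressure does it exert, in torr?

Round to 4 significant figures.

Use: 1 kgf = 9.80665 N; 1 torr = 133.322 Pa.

0.4548 kgf × 9.80665 = 4.46006 N
0.1444 mm² × 10⁻⁶ = 1.444×10⁻⁷ m²
P = F / A = 4.46006 N / 1.444×10⁻⁷ m² = 3.08868×10⁷ Pa
3.08868×10⁷ Pa ÷ (133.322 Pa/torr) = 231671 torr

2.317×10⁵ torr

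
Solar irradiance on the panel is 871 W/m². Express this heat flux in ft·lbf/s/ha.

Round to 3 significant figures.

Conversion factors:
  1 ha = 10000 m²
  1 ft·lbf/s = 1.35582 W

6.42×10⁶ ft·lbf/s/ha

871 W/m² is already 871 W/m²
871 W/m² ÷ 1.35582 W/ft·lbf/s × 10000 m²/ha = 6.42416×10⁶ ft·lbf/s/ha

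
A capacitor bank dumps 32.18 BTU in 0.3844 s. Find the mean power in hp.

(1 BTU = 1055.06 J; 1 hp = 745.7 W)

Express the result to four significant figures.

32.18 BTU × 1055.06 = 33951.8 J
P = E / t = 33951.8 J / 0.3844 s = 88324.1 W
88324.1 W ÷ (745.7 W/hp) = 118.445 hp

118.4 hp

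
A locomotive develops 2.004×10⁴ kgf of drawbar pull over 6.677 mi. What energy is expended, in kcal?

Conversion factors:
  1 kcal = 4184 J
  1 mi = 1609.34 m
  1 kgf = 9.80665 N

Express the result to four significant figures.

5.047×10⁵ kcal

2.004×10⁴ kgf × 9.80665 = 196525 N
6.677 mi × 1609.34 = 10745.6 m
W = F × d = 196525 N × 10745.6 m = 2.11178×10⁹ J
2.11178×10⁹ J ÷ (4184 J/kcal) = 504728 kcal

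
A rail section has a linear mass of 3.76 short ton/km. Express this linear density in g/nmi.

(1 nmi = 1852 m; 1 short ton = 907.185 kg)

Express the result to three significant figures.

3.76 short ton/km × 907.185 kg/short ton ÷ 1000 m/km = 3.41102 kg/m
3.41102 kg/m ÷ 0.001 kg/g × 1852 m/nmi = 6.31721×10⁶ g/nmi

6.32×10⁶ g/nmi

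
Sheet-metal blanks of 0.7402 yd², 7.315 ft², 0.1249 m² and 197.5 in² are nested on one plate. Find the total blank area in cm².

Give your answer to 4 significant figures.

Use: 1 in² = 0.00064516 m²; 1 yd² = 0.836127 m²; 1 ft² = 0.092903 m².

0.7402 yd² × 0.836127 = 0.618901 m²
7.315 ft² × 0.092903 = 0.679585 m²
0.1249 m² (already m²)
197.5 in² × 0.00064516 = 0.127419 m²
Sum: 0.618901 + 0.679585 + 0.1249 + 0.127419 = 1.5508 m²
In cm²: 1.5508 / 0.0001 = 15508 cm²

1.551×10⁴ cm²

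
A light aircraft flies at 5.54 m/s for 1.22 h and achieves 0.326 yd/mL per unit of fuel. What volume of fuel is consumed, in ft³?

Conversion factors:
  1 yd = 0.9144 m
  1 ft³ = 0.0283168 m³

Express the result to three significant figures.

2.88 ft³

1.22 h → 4392 s
d = v × t = 5.54 × 4392 = 24331.7 m
0.326 yd/mL → 298094 m/m³
V = d / (distance per unit fuel) = 24331.7 / 298094 = 0.0816243 m³
In ft³: 0.0816243 / 0.0283168 = 2.88254 ft³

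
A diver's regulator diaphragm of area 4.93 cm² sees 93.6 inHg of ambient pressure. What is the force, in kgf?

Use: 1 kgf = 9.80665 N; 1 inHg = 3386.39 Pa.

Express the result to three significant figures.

93.6 inHg × 3386.39 = 316966 Pa
4.93 cm² × 0.0001 = 4.93×10⁻⁴ m²
F = P × A = 316966 Pa × 4.93×10⁻⁴ m² = 156.264 N
156.264 N ÷ (9.80665 N/kgf) = 15.9345 kgf

15.9 kgf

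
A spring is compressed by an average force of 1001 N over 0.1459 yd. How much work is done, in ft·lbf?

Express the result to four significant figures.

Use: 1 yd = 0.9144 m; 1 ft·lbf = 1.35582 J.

98.50 ft·lbf

0.1459 yd × 0.9144 → 0.133411 m
W = F × d = 1001 N × 0.133411 m = 133.544 J
133.544 J ÷ (1.35582 J/ft·lbf) = 98.4969 ft·lbf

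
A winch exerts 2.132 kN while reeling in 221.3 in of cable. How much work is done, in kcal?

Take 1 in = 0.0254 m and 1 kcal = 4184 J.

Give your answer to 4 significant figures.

2.864 kcal

2.132 kN × 1000 → 2132 N
221.3 in × 0.0254 → 5.62102 m
W = F × d = 2132 N × 5.62102 m = 11984 J
11984 J ÷ (4184 J/kcal) = 2.86424 kcal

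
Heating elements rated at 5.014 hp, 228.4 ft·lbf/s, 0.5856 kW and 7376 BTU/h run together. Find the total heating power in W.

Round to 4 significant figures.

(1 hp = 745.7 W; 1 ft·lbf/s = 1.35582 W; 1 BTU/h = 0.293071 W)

6796 W

5.014 hp × 745.7 → 3738.94 W
228.4 ft·lbf/s × 1.35582 → 309.669 W
0.5856 kW × 1000 → 585.6 W
7376 BTU/h × 0.293071 → 2161.69 W
Combined: 3738.94 + 309.669 + 585.6 + 2161.69 = 6795.9 W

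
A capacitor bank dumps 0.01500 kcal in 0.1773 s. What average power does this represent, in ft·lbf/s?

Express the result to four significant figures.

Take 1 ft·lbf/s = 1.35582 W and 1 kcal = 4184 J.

0.01500 kcal × 4184 = 62.76 J
P = E / t = 62.76 J / 0.1773 s = 353.976 W
353.976 W ÷ (1.35582 W/ft·lbf/s) = 261.079 ft·lbf/s

261.1 ft·lbf/s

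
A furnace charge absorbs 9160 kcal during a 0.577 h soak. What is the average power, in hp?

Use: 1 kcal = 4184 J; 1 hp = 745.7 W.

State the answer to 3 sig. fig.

9160 kcal × 4184 = 3.83254×10⁷ J
0.577 h × 3600 = 2077.2 s
P = E / t = 3.83254×10⁷ J / 2077.2 s = 18450.5 W
18450.5 W ÷ (745.7 W/hp) = 24.7425 hp

24.7 hp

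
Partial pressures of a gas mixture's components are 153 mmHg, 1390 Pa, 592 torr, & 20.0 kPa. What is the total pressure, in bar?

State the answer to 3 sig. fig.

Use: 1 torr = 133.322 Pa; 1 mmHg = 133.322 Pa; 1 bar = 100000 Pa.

153 mmHg × 133.322 = 20398.3 Pa
1390 Pa (already Pa)
592 torr × 133.322 = 78926.6 Pa
20.0 kPa × 1000 = 20000 Pa
Combined: 20398.3 + 1390 + 78926.6 + 20000 = 120715 Pa
In bar: 120715 / 100000 = 1.20715 bar

1.21 bar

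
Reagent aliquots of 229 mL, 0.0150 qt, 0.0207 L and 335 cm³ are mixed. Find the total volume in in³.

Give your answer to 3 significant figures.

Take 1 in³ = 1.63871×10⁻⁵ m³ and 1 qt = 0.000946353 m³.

36.5 in³

229 mL × 10⁻⁶ → 2.29×10⁻⁴ m³
0.0150 qt × 0.000946353 → 1.41953×10⁻⁵ m³
0.0207 L × 0.001 → 2.07×10⁻⁵ m³
335 cm³ × 10⁻⁶ → 3.35×10⁻⁴ m³
Sum: 2.29×10⁻⁴ + 1.41953×10⁻⁵ + 2.07×10⁻⁵ + 3.35×10⁻⁴ = 5.98895×10⁻⁴ m³
In in³: 5.98895×10⁻⁴ / 1.63871×10⁻⁵ = 36.5467 in³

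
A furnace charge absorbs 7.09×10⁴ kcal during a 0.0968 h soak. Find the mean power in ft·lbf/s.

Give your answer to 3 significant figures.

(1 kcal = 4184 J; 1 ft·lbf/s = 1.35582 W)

7.09×10⁴ kcal × 4184 → 2.96646×10⁸ J
0.0968 h × 3600 → 348.48 s
P = E / t = 2.96646×10⁸ J / 348.48 s = 851257 W
851257 W ÷ (1.35582 W/ft·lbf/s) = 627854 ft·lbf/s

6.28×10⁵ ft·lbf/s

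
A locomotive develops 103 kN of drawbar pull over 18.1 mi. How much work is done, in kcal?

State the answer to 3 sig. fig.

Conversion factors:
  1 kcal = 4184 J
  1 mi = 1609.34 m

7.17×10⁵ kcal

103 kN × 1000 → 103000 N
18.1 mi × 1609.34 → 29129.1 m
W = F × d = 103000 N × 29129.1 m = 3.0003×10⁹ J
3.0003×10⁹ J ÷ (4184 J/kcal) = 717089 kcal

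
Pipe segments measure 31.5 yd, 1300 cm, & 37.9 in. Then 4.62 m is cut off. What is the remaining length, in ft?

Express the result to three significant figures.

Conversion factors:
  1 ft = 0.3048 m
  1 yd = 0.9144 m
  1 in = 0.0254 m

125 ft

31.5 yd × 0.9144 = 28.8036 m
1300 cm × 0.01 = 13 m
37.9 in × 0.0254 = 0.96266 m
4.62 m (already m)
Sum: 28.8036 + 13 + 0.96266 − 4.62 = 38.1463 m
In ft: 38.1463 / 0.3048 = 125.152 ft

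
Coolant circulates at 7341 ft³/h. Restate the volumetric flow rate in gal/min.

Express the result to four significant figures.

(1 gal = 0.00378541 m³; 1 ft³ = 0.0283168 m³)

915.2 gal/min

7341 ft³/h × 0.0283168 m³/ft³ ÷ 3600 s/h = 0.0577427 m³/s
0.0577427 m³/s ÷ 0.00378541 m³/gal × 60 s/min = 915.241 gal/min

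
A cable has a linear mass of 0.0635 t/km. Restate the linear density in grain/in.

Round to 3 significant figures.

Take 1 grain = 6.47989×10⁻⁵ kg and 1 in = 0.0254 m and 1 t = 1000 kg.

24.9 grain/in

0.0635 t/km × 1000 kg/t ÷ 1000 m/km = 0.0635 kg/m
0.0635 kg/m ÷ 6.47989×10⁻⁵ kg/grain × 0.0254 m/in = 24.8909 grain/in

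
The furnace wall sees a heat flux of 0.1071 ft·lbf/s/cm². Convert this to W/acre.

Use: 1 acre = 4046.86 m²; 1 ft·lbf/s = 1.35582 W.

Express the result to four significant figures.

5.876×10⁶ W/acre

0.1071 ft·lbf/s/cm² × 1.35582 W/ft·lbf/s ÷ 0.0001 m²/cm² = 1452.08 W/m²
1452.08 W/m² × 4046.86 m²/acre = 5.87636×10⁶ W/acre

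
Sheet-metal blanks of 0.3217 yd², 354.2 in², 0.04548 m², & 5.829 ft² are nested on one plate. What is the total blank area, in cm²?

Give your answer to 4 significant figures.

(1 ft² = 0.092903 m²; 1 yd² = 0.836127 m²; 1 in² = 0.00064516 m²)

1.085×10⁴ cm²

0.3217 yd² × 0.836127 = 0.268982 m²
354.2 in² × 0.00064516 = 0.228516 m²
0.04548 m² (already m²)
5.829 ft² × 0.092903 = 0.541532 m²
Sum: 0.268982 + 0.228516 + 0.04548 + 0.541532 = 1.08451 m²
In cm²: 1.08451 / 0.0001 = 10845.1 cm²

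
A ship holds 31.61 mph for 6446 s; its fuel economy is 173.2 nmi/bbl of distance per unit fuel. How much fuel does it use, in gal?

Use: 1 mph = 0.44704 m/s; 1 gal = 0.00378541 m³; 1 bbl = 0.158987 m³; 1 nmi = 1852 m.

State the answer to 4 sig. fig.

31.61 mph → 14.1309 m/s
d = v × t = 14.1309 × 6446 = 91087.8 m
173.2 nmi/bbl → 2.01756×10⁶ m/m³
V = d / (distance per unit fuel) = 91087.8 / 2.01756×10⁶ = 0.0451475 m³
In gal: 0.0451475 / 0.00378541 = 11.9267 gal

11.93 gal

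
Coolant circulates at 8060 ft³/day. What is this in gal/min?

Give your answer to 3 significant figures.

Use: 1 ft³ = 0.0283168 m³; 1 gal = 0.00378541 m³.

8060 ft³/day × 0.0283168 m³/ft³ ÷ 86400 s/day = 0.00264159 m³/s
0.00264159 m³/s ÷ 0.00378541 m³/gal × 60 s/min = 41.8701 gal/min

41.9 gal/min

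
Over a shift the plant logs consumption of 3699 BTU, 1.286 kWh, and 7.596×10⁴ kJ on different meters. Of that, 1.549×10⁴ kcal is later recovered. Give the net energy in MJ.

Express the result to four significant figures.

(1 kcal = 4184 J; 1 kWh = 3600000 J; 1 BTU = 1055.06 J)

3699 BTU × 1055.06 → 3.90267×10⁶ J
1.286 kWh × 3600000 → 4.6296×10⁶ J
7.596×10⁴ kJ × 1000 → 7.596×10⁷ J
1.549×10⁴ kcal × 4184 → 6.48102×10⁷ J
Result: 3.90267×10⁶ + 4.6296×10⁶ + 7.596×10⁷ − 6.48102×10⁷ = 1.96821×10⁷ J
In MJ: 1.96821×10⁷ / 1000000 = 19.6821 MJ

19.68 MJ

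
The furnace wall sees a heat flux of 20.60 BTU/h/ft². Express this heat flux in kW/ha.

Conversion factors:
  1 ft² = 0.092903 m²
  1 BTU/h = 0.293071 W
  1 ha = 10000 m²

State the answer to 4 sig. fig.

20.60 BTU/h/ft² × 0.293071 W/BTU/h ÷ 0.092903 m²/ft² = 64.9846 W/m²
64.9846 W/m² ÷ 1000 W/kW × 10000 m²/ha = 649.846 kW/ha

649.8 kW/ha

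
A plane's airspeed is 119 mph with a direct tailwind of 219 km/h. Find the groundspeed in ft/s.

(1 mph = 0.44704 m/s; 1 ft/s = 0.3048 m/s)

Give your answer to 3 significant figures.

119 mph × 0.44704 → 53.1978 m/s
219 km/h × (1/3.6) → 60.8333 m/s
Combined: 53.1978 + 60.8333 = 114.031 m/s
In ft/s: 114.031 / 0.3048 = 374.117 ft/s

374 ft/s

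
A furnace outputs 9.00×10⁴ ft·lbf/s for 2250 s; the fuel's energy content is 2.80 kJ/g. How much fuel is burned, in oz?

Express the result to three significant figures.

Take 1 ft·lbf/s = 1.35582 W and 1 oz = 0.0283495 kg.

3460 oz

9.00×10⁴ ft·lbf/s → 122024 W
E = P × t = 122024 × 2250 = 2.74554×10⁸ J
2.80 kJ/g → 2.8×10⁶ J/kg
m = E / e_s = 2.74554×10⁸ / 2.8×10⁶ = 98.055 kg
In oz: 98.055 / 0.0283495 = 3458.79 oz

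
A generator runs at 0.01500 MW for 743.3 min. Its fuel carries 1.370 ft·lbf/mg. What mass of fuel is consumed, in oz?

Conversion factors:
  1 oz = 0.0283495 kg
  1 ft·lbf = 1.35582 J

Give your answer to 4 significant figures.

0.01500 MW → 15000 W
743.3 min → 44598 s
E = P × t = 15000 × 44598 = 6.6897×10⁸ J
1.370 ft·lbf/mg → 1.85747×10⁶ J/kg
m = E / e_s = 6.6897×10⁸ / 1.85747×10⁶ = 360.151 kg
In oz: 360.151 / 0.0283495 = 12704 oz

1.270×10⁴ oz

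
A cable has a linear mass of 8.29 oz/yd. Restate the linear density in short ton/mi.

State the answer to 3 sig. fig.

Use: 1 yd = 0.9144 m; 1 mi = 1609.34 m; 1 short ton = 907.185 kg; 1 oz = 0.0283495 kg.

0.456 short ton/mi

8.29 oz/yd × 0.0283495 kg/oz ÷ 0.9144 m/yd = 0.257018 kg/m
0.257018 kg/m ÷ 907.185 kg/short ton × 1609.34 m/mi = 0.455948 short ton/mi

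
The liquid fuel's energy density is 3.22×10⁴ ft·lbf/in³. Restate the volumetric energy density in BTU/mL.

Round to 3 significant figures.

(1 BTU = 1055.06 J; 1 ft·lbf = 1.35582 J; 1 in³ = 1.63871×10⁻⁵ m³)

2.53 BTU/mL

3.22×10⁴ ft·lbf/in³ × 1.35582 J/ft·lbf ÷ 1.63871×10⁻⁵ m³/in³ = 2.66413×10⁹ J/m³
2.66413×10⁹ J/m³ ÷ 1055.06 J/BTU × 10⁻⁶ m³/mL = 2.5251 BTU/mL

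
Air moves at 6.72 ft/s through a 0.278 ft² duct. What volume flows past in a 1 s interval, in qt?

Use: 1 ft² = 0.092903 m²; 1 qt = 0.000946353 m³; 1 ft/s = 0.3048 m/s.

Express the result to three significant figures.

55.9 qt

6.72 ft/s × 0.3048 = 2.04826 m/s
0.278 ft² × 0.092903 = 0.025827 m²
V = v × A × t = 2.04826 m/s × 0.025827 m² × 1 s = 0.0529004 m³
0.0529004 m³ ÷ (0.000946353 m³/qt) = 55.8992 qt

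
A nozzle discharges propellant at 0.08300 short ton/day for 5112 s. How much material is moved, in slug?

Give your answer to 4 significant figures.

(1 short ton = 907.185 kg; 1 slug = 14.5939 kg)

0.08300 short ton/day → 8.71486×10⁻⁴ kg/s
m = ṁ × t = 8.71486×10⁻⁴ × 5112 = 4.45504 kg
In slug: 4.45504 / 14.5939 = 0.305267 slug

0.3053 slug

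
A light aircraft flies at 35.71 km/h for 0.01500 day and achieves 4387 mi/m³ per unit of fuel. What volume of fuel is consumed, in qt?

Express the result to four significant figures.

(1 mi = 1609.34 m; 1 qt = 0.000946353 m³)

35.71 km/h → 9.91944 m/s
0.01500 day → 1296 s
d = v × t = 9.91944 × 1296 = 12855.6 m
4387 mi/m³ → 7.06017×10⁶ m/m³
V = d / (distance per unit fuel) = 12855.6 / 7.06017×10⁶ = 0.00182086 m³
In qt: 0.00182086 / 0.000946353 = 1.92408 qt

1.924 qt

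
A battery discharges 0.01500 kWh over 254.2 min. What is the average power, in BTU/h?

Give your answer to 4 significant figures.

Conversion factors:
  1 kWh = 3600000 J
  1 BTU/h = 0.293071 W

12.08 BTU/h

0.01500 kWh × 3600000 → 54000 J
254.2 min × 60 → 15252 s
P = E / t = 54000 J / 15252 s = 3.54052 W
3.54052 W ÷ (0.293071 W/BTU/h) = 12.0808 BTU/h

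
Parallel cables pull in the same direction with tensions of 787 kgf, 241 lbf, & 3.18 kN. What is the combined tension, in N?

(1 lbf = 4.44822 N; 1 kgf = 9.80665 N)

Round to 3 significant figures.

1.20×10⁴ N

787 kgf × 9.80665 = 7717.83 N
241 lbf × 4.44822 = 1072.02 N
3.18 kN × 1000 = 3180 N
Total: 7717.83 + 1072.02 + 3180 = 11969.8 N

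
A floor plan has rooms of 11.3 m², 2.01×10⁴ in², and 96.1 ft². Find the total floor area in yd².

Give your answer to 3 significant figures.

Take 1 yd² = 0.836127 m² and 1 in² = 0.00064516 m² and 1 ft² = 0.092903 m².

11.3 m² (already m²)
2.01×10⁴ in² × 0.00064516 = 12.9677 m²
96.1 ft² × 0.092903 = 8.92798 m²
Sum: 11.3 + 12.9677 + 8.92798 = 33.1957 m²
In yd²: 33.1957 / 0.836127 = 39.7017 yd²

39.7 yd²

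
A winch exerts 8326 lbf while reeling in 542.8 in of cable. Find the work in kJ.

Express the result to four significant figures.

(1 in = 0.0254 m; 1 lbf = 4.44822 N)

510.6 kJ

8326 lbf × 4.44822 → 37035.9 N
542.8 in × 0.0254 → 13.7871 m
W = F × d = 37035.9 N × 13.7871 m = 510618 J
510618 J ÷ (1000 J/kJ) = 510.618 kJ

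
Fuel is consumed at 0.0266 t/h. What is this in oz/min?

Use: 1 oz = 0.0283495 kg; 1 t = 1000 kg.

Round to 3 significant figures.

15.6 oz/min

0.0266 t/h × 1000 kg/t ÷ 3600 s/h = 0.00738889 kg/s
0.00738889 kg/s ÷ 0.0283495 kg/oz × 60 s/min = 15.6381 oz/min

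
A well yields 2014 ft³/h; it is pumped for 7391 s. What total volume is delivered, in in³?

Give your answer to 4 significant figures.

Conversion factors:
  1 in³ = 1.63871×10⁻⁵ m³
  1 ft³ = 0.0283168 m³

7.145×10⁶ in³

2014 ft³/h → 0.0158417 m³/s
V = Q × t = 0.0158417 × 7391 = 117.086 m³
In in³: 117.086 / 1.63871×10⁻⁵ = 7.14501×10⁶ in³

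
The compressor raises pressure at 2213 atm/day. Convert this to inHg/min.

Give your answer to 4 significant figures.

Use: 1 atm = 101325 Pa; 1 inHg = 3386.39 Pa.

45.98 inHg/min

2213 atm/day × 101325 Pa/atm ÷ 86400 s/day = 2595.28 Pa/s
2595.28 Pa/s ÷ 3386.39 Pa/inHg × 60 s/min = 45.9831 inHg/min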